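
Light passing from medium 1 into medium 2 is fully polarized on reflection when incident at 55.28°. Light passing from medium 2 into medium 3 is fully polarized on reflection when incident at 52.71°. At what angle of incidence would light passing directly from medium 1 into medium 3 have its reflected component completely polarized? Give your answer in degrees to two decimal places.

θ_B ≈ 62.18°

tan θ_B(1→2) = n₂/n₁ = tan 55.28° = 1.4431.
tan θ_B(2→3) = n₃/n₂ = tan 52.71° = 1.3132.
So n₃/n₁ = (n₂/n₁)(n₃/n₂) = 1.4431 × 1.3132 = 1.8950.
θ_B(1→3) = arctan(1.8950) = 62.18°.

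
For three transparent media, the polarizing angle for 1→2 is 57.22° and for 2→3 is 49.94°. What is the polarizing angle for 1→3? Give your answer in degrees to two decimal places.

θ_B ≈ 61.56°

Each Brewster angle gives a ratio: n₂/n₁ = tan 57.22° = 1.5529, n₃/n₂ = tan 49.94° = 1.1892.
n₃/n₁ = 1.8467. Then tan θ_B(1→3) = n₃/n₁, so θ_B(1→3) = arctan(1.8467) = 61.56°.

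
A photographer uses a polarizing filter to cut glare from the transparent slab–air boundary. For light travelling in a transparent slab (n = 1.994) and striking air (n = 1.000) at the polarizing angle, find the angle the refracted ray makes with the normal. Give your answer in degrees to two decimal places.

θ_t ≈ 63.37°

tan θ_B = n₂/n₁ = 1.000/1.994 = 0.5015, so θ_B = 26.63°.
At Brewster's angle the reflected and refracted rays are perpendicular, so θ_t = 90° − θ_B = 90° − 26.63° = 63.37°.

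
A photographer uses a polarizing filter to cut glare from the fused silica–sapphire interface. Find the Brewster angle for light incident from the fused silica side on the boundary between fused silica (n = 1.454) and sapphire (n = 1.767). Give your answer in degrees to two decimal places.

θ_B ≈ 50.55°

Brewster's condition: tan θ_B = n₂/n₁ = 1.767/1.454 = 1.2153. Taking the arctangent, θ_B = 50.55°.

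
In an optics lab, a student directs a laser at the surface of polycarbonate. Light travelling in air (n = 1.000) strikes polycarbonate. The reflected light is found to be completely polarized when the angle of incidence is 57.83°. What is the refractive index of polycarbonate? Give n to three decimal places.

Brewster's law: tan θ_B = n₂/n₁ (light incident in air, refracted into polycarbonate).
n₂ = n₁ tan θ_B = 1.000 × tan 57.83° = 1.590.

n ≈ 1.590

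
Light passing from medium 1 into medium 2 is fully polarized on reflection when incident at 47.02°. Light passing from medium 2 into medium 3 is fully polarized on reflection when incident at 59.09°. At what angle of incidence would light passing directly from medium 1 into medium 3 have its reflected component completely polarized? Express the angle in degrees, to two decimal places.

θ_B ≈ 60.84°

Each Brewster angle gives a ratio: n₂/n₁ = tan 47.02° = 1.0731, n₃/n₂ = tan 59.09° = 1.6702.
Multiplying, n₃/n₁ = 1.0731 × 1.6702 = 1.7923, and θ_B(1→3) = arctan 1.7923 = 60.84°.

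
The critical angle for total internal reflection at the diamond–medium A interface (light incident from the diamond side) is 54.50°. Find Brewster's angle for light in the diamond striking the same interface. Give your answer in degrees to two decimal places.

sin θ_c = n₂/n₁, so n₂/n₁ = sin 54.50° = 0.8141.
Brewster: tan θ_B = n₂/n₁ = 0.8141.
θ_B = arctan(0.8141) = 39.15°.

θ_B ≈ 39.15°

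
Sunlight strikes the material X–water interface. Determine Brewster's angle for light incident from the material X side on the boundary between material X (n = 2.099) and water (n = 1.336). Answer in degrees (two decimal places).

The reflected p-component vanishes when tan θ_B = n₂/n₁.
Brewster's condition: tan θ_B = n₂/n₁ = 1.336/2.099 = 0.6365.
θ_B = arctan(0.6365) = 32.48°.

θ_B ≈ 32.48°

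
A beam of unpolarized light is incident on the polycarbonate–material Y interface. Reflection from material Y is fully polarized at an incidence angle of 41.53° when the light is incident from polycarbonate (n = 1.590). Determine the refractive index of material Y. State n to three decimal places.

Brewster's law: tan θ_B = n₂/n₁ (light incident in polycarbonate, refracted into material Y).
n₂ = n₁ tan θ_B = 1.590 × tan 41.53° = 1.408.

n ≈ 1.408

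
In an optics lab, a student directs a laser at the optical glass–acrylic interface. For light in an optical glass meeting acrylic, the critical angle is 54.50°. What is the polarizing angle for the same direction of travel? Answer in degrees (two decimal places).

θ_B ≈ 39.15°

sin θ_c = n₂/n₁, so n₂/n₁ = sin 54.50° = 0.8141.
Brewster: tan θ_B = n₂/n₁ = 0.8141.
θ_B = arctan(0.8141) = 39.15°.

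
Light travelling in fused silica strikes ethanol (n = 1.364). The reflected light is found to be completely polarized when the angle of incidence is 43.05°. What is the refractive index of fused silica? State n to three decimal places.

At Brewster's angle, tan θ_B = n₂/n₁ with n₁ on the incident side (fused silica) and n₂ on the transmitted side (ethanol).
n₁ = n₂ / tan θ_B = 1.364 / tan 43.05° = 1.460.

n ≈ 1.460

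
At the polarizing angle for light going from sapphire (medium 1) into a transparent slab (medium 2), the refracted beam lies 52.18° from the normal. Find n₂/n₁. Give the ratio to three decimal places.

At Brewster incidence θ_B = 90° − θ_t = 90° − 52.18° = 37.82°.
Then n₂/n₁ = tan θ_B = tan 37.82° = 0.776.

n₂/n₁ ≈ 0.776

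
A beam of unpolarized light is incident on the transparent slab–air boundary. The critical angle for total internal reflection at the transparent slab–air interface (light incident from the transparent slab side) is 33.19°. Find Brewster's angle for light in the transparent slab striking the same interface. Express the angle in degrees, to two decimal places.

θ_B ≈ 28.70°

sin θ_c = n₂/n₁, so n₂/n₁ = sin 33.19° = 0.5474.
Brewster: tan θ_B = n₂/n₁ = 0.5474.
θ_B = arctan(0.5474) = 28.70°.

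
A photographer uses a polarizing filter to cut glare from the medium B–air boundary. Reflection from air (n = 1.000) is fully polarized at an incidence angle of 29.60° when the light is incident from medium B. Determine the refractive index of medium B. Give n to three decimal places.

Full polarization of the reflected beam means tan θ_B = n₂/n₁, where n₁ is the incident medium (medium B).
n₁ = n₂ / tan θ_B = 1.000 / tan 29.60° = 1.760.

n ≈ 1.760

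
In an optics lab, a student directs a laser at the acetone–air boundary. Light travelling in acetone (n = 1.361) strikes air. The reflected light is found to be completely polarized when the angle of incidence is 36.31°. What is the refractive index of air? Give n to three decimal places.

n ≈ 1.000

Brewster's law: tan θ_B = n₂/n₁ (light incident in acetone, refracted into air).
n₂ = n₁ tan θ_B = 1.361 × tan 36.31° = 1.000.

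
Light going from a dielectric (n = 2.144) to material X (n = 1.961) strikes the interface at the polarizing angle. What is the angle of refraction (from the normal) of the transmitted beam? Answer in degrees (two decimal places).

θ_t ≈ 47.55°

First find Brewster's angle: tan θ_B = 1.961/2.144 = 0.9146, giving θ_B = 42.45°.
Since θ_B + θ_t = 90° at Brewster incidence, θ_t = 90° − 42.45° = 47.55°.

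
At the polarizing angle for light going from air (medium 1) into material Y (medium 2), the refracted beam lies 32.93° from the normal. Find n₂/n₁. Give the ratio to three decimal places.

θ_B + θ_t = 90°, so θ_B = 90° − 32.93° = 57.07°.
tan θ_B = n₂/n₁, so n₂/n₁ = tan 57.07° = 1.544.

n₂/n₁ ≈ 1.544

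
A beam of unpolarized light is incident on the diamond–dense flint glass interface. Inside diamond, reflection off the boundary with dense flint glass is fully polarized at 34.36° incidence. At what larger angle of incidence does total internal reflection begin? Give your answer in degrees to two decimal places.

From Brewster, n₂/n₁ = tan θ_B = tan 34.36° = 0.6837.
Then sin θ_c = n₂/n₁ = 0.6837, so θ_c = arcsin 0.6837 = 43.13°.

θ_c ≈ 43.13°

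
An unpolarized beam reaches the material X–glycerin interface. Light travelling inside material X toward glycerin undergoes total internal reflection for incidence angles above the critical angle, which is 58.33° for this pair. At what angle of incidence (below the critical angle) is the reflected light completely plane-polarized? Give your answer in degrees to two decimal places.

θ_B ≈ 40.40°

sin θ_c = n₂/n₁, so n₂/n₁ = sin 58.33° = 0.8511.
Brewster: tan θ_B = n₂/n₁ = 0.8511.
θ_B = arctan(0.8511) = 40.40°.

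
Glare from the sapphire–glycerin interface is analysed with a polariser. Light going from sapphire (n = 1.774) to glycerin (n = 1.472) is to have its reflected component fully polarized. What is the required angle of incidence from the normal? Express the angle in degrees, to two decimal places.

Here n₂/n₁ = 1.472/1.774 = 0.8298, and Brewster's law gives tan θ_B = n₂/n₁.
θ_B = arctan(0.8298) = 39.68°.

θ_B ≈ 39.68°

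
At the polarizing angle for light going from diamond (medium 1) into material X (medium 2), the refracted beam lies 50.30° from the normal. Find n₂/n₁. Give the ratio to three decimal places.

n₂/n₁ ≈ 0.830

At Brewster incidence θ_B = 90° − θ_t = 90° − 50.30° = 39.70°.
Then n₂/n₁ = tan θ_B = tan 39.70° = 0.830.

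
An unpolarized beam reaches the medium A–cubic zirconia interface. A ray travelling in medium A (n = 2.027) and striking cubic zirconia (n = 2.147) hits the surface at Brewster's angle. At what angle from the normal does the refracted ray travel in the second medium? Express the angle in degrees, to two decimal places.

θ_B = arctan(n₂/n₁) = arctan(2.147/2.027) = 46.65°.
At Brewster's angle the reflected and refracted rays are perpendicular, so θ_t = 90° − θ_B = 90° − 46.65° = 43.35°.

θ_t ≈ 43.35°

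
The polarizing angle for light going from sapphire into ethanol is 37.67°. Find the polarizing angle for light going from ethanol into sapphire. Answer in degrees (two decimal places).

The two Brewster angles are complementary: θ_B' = 90° − θ_B = 90° − 37.67° = 52.33°.

θ_B' ≈ 52.33°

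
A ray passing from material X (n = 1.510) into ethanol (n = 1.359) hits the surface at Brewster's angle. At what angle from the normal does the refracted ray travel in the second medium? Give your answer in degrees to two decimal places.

θ_t ≈ 48.01°

tan θ_B = n₂/n₁ = 1.359/1.510 = 0.9000, so θ_B = 41.99°.
The refracted ray is perpendicular to the reflected ray, so θ_t = 90° − θ_B = 48.01°.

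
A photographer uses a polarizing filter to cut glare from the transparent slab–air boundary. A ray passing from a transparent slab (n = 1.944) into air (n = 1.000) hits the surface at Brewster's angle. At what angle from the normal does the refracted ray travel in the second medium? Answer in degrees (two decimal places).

θ_B = arctan(n₂/n₁) = arctan(1.000/1.944) = 27.22°.
Since θ_B + θ_t = 90° at Brewster incidence, θ_t = 90° − 27.22° = 62.78°.

θ_t ≈ 62.78°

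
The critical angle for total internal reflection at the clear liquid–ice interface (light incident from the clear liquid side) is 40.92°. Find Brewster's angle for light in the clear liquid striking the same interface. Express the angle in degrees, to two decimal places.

θ_B ≈ 33.22°

n₂/n₁ = sin θ_c = sin 40.92° = 0.6550.
tan θ_B equals the same ratio, so θ_B = arctan(0.6550) = 33.22°.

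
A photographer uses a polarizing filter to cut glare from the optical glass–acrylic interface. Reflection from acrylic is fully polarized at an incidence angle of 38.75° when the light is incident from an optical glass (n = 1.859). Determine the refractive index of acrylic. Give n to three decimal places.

n ≈ 1.492

Full polarization of the reflected beam means tan θ_B = n₂/n₁, where n₁ is the incident medium (an optical glass).
n₂ = n₁ tan θ_B = 1.859 × tan 38.75° = 1.492.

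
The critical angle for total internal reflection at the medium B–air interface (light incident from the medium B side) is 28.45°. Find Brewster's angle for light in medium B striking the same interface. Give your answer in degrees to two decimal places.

At the critical angle sin θ_c = n₂/n₁, giving n₂/n₁ = sin 28.45° = 0.4764.
Then tan θ_B = n₂/n₁ = 0.4764, so θ_B = arctan 0.4764 = 25.47°.

θ_B ≈ 25.47°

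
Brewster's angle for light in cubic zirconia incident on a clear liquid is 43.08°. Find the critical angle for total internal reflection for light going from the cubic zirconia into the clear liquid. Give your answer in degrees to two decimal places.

From Brewster, n₂/n₁ = tan θ_B = tan 43.08° = 0.9351.
Then sin θ_c = n₂/n₁ = 0.9351, so θ_c = arcsin 0.9351 = 69.25°.

θ_c ≈ 69.25°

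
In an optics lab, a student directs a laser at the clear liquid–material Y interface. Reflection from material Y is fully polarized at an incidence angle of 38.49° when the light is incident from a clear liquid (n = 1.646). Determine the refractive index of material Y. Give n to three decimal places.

n ≈ 1.309

At the polarizing angle, tan θ_B = n₂/n₁ with n₁ on the incident side (a clear liquid) and n₂ on the transmitted side (material Y).
n₂ = n₁ tan θ_B = 1.646 × tan 38.49° = 1.309.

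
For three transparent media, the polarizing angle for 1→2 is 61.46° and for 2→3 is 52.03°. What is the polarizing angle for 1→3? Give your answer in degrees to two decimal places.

θ_B ≈ 67.00°

tan θ_B(1→2) = n₂/n₁ = tan 61.46° = 1.8387.
tan θ_B(2→3) = n₃/n₂ = tan 52.03° = 1.2813.
Multiplying, n₃/n₁ = 1.8387 × 1.2813 = 2.3560, and θ_B(1→3) = arctan 2.3560 = 67.00°.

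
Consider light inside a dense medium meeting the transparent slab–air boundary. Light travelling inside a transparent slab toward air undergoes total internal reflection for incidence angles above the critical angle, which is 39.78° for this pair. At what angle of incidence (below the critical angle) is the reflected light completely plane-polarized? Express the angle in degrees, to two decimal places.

n₂/n₁ = sin θ_c = sin 39.78° = 0.6398.
tan θ_B equals the same ratio, so θ_B = arctan(0.6398) = 32.61°.

θ_B ≈ 32.61°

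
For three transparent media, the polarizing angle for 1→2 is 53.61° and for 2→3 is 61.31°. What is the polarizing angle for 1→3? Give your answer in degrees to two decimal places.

tan θ_B(1→2) = n₂/n₁ = tan 53.61° = 1.3569.
tan θ_B(2→3) = n₃/n₂ = tan 61.31° = 1.8273.
So n₃/n₁ = (n₂/n₁)(n₃/n₂) = 1.3569 × 1.8273 = 2.4794.
θ_B(1→3) = arctan(2.4794) = 68.03°.

θ_B ≈ 68.03°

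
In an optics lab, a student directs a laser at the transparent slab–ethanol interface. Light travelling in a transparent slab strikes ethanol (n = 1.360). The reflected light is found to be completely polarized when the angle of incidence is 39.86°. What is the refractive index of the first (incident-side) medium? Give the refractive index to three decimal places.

n ≈ 1.629

Full polarization of the reflected beam means tan θ_B = n₂/n₁, where n₁ is the incident medium (a transparent slab).
n₁ = n₂ / tan θ_B = 1.360 / tan 39.86° = 1.629.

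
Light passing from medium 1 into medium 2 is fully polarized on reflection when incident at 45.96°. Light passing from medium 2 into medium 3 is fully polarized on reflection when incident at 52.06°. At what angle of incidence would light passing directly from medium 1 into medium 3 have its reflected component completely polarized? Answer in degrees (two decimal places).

θ_B ≈ 52.99°

tan θ_B(1→2) = n₂/n₁ = tan 45.96° = 1.0341.
tan θ_B(2→3) = n₃/n₂ = tan 52.06° = 1.2827.
Multiplying, n₃/n₁ = 1.0341 × 1.2827 = 1.3264, and θ_B(1→3) = arctan 1.3264 = 52.99°.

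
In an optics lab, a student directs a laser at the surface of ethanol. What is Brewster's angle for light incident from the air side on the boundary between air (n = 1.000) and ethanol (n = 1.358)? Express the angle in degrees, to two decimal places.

θ_B ≈ 53.63°

The reflected p-component vanishes when tan θ_B = n₂/n₁.
Brewster's condition: tan θ_B = n₂/n₁ = 1.358/1.000 = 1.3580.
θ_B = arctan(1.3580) = 53.63°.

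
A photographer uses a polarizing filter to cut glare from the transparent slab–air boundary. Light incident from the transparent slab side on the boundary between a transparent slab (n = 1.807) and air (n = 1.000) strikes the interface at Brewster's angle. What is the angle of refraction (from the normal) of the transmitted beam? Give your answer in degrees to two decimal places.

θ_t ≈ 61.04°

θ_B = arctan(n₂/n₁) = arctan(1.000/1.807) = 28.96°.
Since θ_B + θ_t = 90° at Brewster incidence, θ_t = 90° − 28.96° = 61.04°.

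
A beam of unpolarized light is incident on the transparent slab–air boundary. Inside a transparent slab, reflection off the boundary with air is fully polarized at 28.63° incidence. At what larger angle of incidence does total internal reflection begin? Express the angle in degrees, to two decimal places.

From Brewster, n₂/n₁ = tan θ_B = tan 28.63° = 0.5459.
Then sin θ_c = n₂/n₁ = 0.5459, so θ_c = arcsin 0.5459 = 33.09°.

θ_c ≈ 33.09°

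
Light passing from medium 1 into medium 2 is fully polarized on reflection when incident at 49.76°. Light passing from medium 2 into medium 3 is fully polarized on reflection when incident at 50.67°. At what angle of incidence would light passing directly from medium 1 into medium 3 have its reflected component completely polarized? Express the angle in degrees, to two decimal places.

n₂/n₁ = tan 49.76° = 1.1817 and n₃/n₂ = tan 50.67° = 1.2205.
Multiplying, n₃/n₁ = 1.1817 × 1.2205 = 1.4422, and θ_B(1→3) = arctan 1.4422 = 55.26°.

θ_B ≈ 55.26°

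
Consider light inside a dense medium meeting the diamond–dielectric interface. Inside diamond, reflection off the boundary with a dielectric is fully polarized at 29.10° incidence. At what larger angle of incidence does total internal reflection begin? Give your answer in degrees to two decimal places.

n₂/n₁ = tan 29.10° = 0.5566; the critical angle satisfies sin θ_c = n₂/n₁.
θ_c = arcsin(0.5566) = 33.82°.

θ_c ≈ 33.82°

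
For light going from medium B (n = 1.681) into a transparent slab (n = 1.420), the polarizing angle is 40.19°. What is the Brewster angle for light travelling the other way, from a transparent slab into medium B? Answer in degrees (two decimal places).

θ_B' ≈ 49.81°

tan θ_B' = n₁/n₂ = 1/tan θ_B, so θ_B' = 90° − θ_B.
θ_B' = 90° − 40.19° = 49.81°.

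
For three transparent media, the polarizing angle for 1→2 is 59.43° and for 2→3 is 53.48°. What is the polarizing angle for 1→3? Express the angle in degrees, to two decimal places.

tan θ_B(1→2) = n₂/n₁ = tan 59.43° = 1.6929.
tan θ_B(2→3) = n₃/n₂ = tan 53.48° = 1.3504.
Multiplying, n₃/n₁ = 1.6929 × 1.3504 = 2.2862, and θ_B(1→3) = arctan 2.2862 = 66.38°.

θ_B ≈ 66.38°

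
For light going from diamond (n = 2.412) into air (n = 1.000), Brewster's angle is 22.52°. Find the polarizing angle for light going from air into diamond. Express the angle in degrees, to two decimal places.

θ_B' ≈ 67.48°

The two Brewster angles are complementary: θ_B' = 90° − θ_B = 90° − 22.52° = 67.48°.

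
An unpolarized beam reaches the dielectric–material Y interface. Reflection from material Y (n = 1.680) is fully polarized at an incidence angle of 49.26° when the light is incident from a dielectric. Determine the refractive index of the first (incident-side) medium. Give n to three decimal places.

At the Brewster angle, tan θ_B = n₂/n₁ with n₁ on the incident side (a dielectric) and n₂ on the transmitted side (material Y).
n₁ = n₂ / tan θ_B = 1.680 / tan 49.26° = 1.447.

n ≈ 1.447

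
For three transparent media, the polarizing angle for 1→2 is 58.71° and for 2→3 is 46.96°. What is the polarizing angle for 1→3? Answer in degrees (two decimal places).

θ_B ≈ 60.42°

Each Brewster angle gives a ratio: n₂/n₁ = tan 58.71° = 1.6454, n₃/n₂ = tan 46.96° = 1.0709.
Multiplying, n₃/n₁ = 1.6454 × 1.0709 = 1.7620, and θ_B(1→3) = arctan 1.7620 = 60.42°.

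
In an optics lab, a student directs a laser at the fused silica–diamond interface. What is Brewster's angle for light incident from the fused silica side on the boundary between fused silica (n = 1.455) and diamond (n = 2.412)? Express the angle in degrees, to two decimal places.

θ_B ≈ 58.90°

The reflected p-component vanishes when tan θ_B = n₂/n₁.
tan θ_B = n₂/n₁ = 2.412/1.455 = 1.6577.
So θ_B = arctan 1.6577 = 58.90°.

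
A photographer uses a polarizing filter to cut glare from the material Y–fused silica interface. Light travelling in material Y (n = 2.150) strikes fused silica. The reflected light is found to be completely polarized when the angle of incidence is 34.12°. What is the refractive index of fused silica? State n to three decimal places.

Brewster's law: tan θ_B = n₂/n₁ (light incident in material Y, refracted into fused silica).
n₂ = n₁ tan θ_B = 2.150 × tan 34.12° = 1.457.

n ≈ 1.457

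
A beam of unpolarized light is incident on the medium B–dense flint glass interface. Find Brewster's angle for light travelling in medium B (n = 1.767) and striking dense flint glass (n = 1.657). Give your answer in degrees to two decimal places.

At Brewster's angle the reflected and refracted rays are perpendicular, which with Snell's law gives tan θ_B = n₂/n₁.
Brewster's condition: tan θ_B = n₂/n₁ = 1.657/1.767 = 0.9377. Taking the arctangent, θ_B = 43.16°.

θ_B ≈ 43.16°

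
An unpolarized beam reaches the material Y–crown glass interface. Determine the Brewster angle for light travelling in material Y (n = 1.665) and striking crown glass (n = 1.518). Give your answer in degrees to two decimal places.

Here n₂/n₁ = 1.518/1.665 = 0.9117, and Brewster's law gives tan θ_B = n₂/n₁. Taking the arctangent, θ_B = 42.36°.

θ_B ≈ 42.36°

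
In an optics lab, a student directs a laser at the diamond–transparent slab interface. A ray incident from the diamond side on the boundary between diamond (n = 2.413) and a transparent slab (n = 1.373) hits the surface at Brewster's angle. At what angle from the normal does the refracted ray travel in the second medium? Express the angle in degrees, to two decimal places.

θ_t ≈ 60.36°

First find Brewster's angle: tan θ_B = 1.373/2.413 = 0.5690, giving θ_B = 29.64°.
The refracted ray is perpendicular to the reflected ray, so θ_t = 90° − θ_B = 60.36°.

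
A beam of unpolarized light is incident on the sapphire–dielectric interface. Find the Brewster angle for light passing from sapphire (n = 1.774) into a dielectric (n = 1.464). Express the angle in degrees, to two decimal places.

θ_B ≈ 39.53°

Here n₂/n₁ = 1.464/1.774 = 0.8253, and Brewster's law gives tan θ_B = n₂/n₁.
θ_B = arctan(0.8253) = 39.53°.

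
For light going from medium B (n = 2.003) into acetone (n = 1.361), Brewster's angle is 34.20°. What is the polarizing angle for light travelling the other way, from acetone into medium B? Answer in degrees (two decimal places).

θ_B' ≈ 55.80°

The two Brewster angles are complementary: θ_B' = 90° − θ_B = 90° − 34.20° = 55.80°.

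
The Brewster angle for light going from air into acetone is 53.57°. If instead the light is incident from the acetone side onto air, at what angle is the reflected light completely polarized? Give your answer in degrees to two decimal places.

θ_B' ≈ 36.43°

Reversing the direction swaps n₁ and n₂, so tan θ_B' = 1/tan θ_B and θ_B' = 90° − θ_B.
Hence θ_B' = 90° − 53.57° = 36.43°.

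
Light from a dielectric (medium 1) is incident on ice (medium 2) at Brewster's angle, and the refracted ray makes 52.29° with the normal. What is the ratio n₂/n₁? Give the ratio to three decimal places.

n₂/n₁ ≈ 0.773

At Brewster incidence θ_B = 90° − θ_t = 90° − 52.29° = 37.71°.
Then n₂/n₁ = tan θ_B = tan 37.71° = 0.773.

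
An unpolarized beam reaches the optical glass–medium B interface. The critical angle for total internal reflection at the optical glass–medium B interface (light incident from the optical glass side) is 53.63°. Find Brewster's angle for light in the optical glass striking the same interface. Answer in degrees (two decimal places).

θ_B ≈ 38.84°

At the critical angle sin θ_c = n₂/n₁, giving n₂/n₁ = sin 53.63° = 0.8052.
Then tan θ_B = n₂/n₁ = 0.8052, so θ_B = arctan 0.8052 = 38.84°.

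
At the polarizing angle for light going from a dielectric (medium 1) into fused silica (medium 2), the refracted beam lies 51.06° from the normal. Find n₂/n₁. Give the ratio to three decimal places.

n₂/n₁ ≈ 0.808

At Brewster incidence θ_B = 90° − θ_t = 90° − 51.06° = 38.94°.
tan θ_B = n₂/n₁, so n₂/n₁ = tan 38.94° = 0.808.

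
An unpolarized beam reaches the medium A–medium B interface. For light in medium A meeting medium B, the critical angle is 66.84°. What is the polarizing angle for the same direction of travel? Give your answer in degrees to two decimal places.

sin θ_c = n₂/n₁, so n₂/n₁ = sin 66.84° = 0.9194.
Brewster: tan θ_B = n₂/n₁ = 0.9194.
θ_B = arctan(0.9194) = 42.60°.

θ_B ≈ 42.60°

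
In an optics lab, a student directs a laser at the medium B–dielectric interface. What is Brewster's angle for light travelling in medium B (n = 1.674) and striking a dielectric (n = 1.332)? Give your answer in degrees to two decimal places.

θ_B ≈ 38.51°

tan θ_B = n₂/n₁ = 1.332/1.674 = 0.7957. Taking the arctangent, θ_B = 38.51°.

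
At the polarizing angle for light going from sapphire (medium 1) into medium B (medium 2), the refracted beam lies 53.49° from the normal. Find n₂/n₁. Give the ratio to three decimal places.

n₂/n₁ ≈ 0.740

At Brewster incidence θ_B = 90° − θ_t = 90° − 53.49° = 36.51°.
Then n₂/n₁ = tan θ_B = tan 36.51° = 0.740.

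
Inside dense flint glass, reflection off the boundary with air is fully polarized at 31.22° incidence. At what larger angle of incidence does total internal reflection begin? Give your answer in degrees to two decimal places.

θ_c ≈ 37.31°

tan θ_B = n₂/n₁ = tan 31.22° = 0.6061.
Total internal reflection: sin θ_c = n₂/n₁ = 0.6061.
θ_c = arcsin(0.6061) = 37.31°.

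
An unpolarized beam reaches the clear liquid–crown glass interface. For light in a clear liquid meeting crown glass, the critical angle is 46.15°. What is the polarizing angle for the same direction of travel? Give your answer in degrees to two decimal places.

θ_B ≈ 35.80°

At the critical angle sin θ_c = n₂/n₁, giving n₂/n₁ = sin 46.15° = 0.7212.
Then tan θ_B = n₂/n₁ = 0.7212, so θ_B = arctan 0.7212 = 35.80°.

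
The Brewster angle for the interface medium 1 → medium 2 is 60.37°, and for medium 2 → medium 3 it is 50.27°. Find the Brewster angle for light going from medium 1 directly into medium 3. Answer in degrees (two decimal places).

θ_B ≈ 64.70°

n₂/n₁ = tan 60.37° = 1.7582 and n₃/n₂ = tan 50.27° = 1.2032.
So n₃/n₁ = (n₂/n₁)(n₃/n₂) = 1.7582 × 1.2032 = 2.1155.
θ_B(1→3) = arctan(2.1155) = 64.70°.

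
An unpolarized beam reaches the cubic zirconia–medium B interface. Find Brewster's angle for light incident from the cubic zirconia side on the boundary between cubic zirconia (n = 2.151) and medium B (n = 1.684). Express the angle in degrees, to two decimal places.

tan θ_B = n₂/n₁ = 1.684/2.151 = 0.7829.
θ_B = arctan(0.7829) = 38.06°.

θ_B ≈ 38.06°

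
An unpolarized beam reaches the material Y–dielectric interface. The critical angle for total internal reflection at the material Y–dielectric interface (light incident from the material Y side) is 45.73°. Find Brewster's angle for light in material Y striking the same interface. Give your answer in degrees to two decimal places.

θ_B ≈ 35.60°

At the critical angle sin θ_c = n₂/n₁, giving n₂/n₁ = sin 45.73° = 0.7161.
Then tan θ_B = n₂/n₁ = 0.7161, so θ_B = arctan 0.7161 = 35.60°.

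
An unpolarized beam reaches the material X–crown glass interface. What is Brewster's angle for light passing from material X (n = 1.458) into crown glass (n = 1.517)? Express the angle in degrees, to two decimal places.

θ_B ≈ 46.14°

Here n₂/n₁ = 1.517/1.458 = 1.0405, and Brewster's law gives tan θ_B = n₂/n₁.
So θ_B = arctan 1.0405 = 46.14°.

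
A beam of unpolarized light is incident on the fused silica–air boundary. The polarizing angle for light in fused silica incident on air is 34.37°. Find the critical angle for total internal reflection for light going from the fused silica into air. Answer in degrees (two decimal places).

tan θ_B = n₂/n₁ = tan 34.37° = 0.6839.
Total internal reflection: sin θ_c = n₂/n₁ = 0.6839.
θ_c = arcsin(0.6839) = 43.15°.

θ_c ≈ 43.15°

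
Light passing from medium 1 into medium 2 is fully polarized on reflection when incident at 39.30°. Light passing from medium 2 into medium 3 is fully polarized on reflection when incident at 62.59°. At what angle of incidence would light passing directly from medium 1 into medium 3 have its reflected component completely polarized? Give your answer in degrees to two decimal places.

n₂/n₁ = tan 39.30° = 0.8185 and n₃/n₂ = tan 62.59° = 1.9284.
Multiplying, n₃/n₁ = 0.8185 × 1.9284 = 1.5784, and θ_B(1→3) = arctan 1.5784 = 57.64°.

θ_B ≈ 57.64°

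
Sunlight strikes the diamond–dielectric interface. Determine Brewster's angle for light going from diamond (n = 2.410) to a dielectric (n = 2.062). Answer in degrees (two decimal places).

Brewster's condition: tan θ_B = n₂/n₁ = 2.062/2.410 = 0.8556. Taking the arctangent, θ_B = 40.55°.

θ_B ≈ 40.55°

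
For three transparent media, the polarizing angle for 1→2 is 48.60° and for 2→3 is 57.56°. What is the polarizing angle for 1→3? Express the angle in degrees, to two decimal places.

tan θ_B(1→2) = n₂/n₁ = tan 48.60° = 1.1343.
tan θ_B(2→3) = n₃/n₂ = tan 57.56° = 1.5733.
So n₃/n₁ = (n₂/n₁)(n₃/n₂) = 1.1343 × 1.5733 = 1.7846.
θ_B(1→3) = arctan(1.7846) = 60.74°.

θ_B ≈ 60.74°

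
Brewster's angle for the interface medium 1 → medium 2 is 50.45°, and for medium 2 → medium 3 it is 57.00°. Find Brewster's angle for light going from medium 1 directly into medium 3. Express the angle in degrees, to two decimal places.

θ_B ≈ 61.80°

tan θ_B(1→2) = n₂/n₁ = tan 50.45° = 1.2109.
tan θ_B(2→3) = n₃/n₂ = tan 57.00° = 1.5399.
So n₃/n₁ = (n₂/n₁)(n₃/n₂) = 1.2109 × 1.5399 = 1.8647.
θ_B(1→3) = arctan(1.8647) = 61.80°.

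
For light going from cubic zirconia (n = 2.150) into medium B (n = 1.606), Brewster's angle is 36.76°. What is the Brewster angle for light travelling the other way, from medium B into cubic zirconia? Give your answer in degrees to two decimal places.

tan θ_B' = n₁/n₂ = 1/tan θ_B, so θ_B' = 90° − θ_B.
θ_B' = 90° − 36.76° = 53.24°.

θ_B' ≈ 53.24°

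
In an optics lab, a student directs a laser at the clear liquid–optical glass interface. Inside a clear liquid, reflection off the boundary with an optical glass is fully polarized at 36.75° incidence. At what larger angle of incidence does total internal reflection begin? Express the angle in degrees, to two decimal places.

tan θ_B = n₂/n₁ = tan 36.75° = 0.7467.
Total internal reflection: sin θ_c = n₂/n₁ = 0.7467.
θ_c = arcsin(0.7467) = 48.31°.

θ_c ≈ 48.31°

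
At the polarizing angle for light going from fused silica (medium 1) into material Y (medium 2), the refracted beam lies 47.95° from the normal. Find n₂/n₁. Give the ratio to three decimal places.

θ_B + θ_t = 90°, so θ_B = 90° − 47.95° = 42.05°.
tan θ_B = n₂/n₁, so n₂/n₁ = tan 42.05° = 0.902.

n₂/n₁ ≈ 0.902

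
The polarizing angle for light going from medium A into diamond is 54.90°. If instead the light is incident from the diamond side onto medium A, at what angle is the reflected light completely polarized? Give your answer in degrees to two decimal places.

Reversing the direction swaps n₁ and n₂, so tan θ_B' = 1/tan θ_B and θ_B' = 90° − θ_B.
Hence θ_B' = 90° − 54.90° = 35.10°.

θ_B' ≈ 35.10°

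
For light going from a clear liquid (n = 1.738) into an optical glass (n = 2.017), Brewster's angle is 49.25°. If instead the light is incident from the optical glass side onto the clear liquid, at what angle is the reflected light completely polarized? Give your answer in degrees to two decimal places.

θ_B' ≈ 40.75°

Reversing the direction swaps n₁ and n₂, so tan θ_B' = 1/tan θ_B and θ_B' = 90° − θ_B.
Hence θ_B' = 90° − 49.25° = 40.75°.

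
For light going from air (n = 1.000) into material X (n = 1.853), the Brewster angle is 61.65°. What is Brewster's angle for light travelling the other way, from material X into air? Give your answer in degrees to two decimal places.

θ_B' ≈ 28.35°

The two Brewster angles are complementary: θ_B' = 90° − θ_B = 90° − 61.65° = 28.35°.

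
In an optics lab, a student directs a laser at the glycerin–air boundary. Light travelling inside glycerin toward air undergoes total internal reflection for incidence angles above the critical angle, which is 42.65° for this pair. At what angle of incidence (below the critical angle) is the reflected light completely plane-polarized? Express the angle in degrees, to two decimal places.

n₂/n₁ = sin θ_c = sin 42.65° = 0.6775.
tan θ_B equals the same ratio, so θ_B = arctan(0.6775) = 34.12°.

θ_B ≈ 34.12°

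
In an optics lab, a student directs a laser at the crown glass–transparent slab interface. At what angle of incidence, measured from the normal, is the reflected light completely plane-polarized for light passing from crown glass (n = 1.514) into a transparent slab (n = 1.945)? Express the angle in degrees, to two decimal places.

Here n₂/n₁ = 1.945/1.514 = 1.2847, and Brewster's law gives tan θ_B = n₂/n₁.
So θ_B = arctan 1.2847 = 52.10°.

θ_B ≈ 52.10°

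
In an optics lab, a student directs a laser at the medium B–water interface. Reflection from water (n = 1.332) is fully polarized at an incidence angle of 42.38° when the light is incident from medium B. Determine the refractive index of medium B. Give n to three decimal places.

n ≈ 1.460

Brewster's law: tan θ_B = n₂/n₁ (light incident in medium B, refracted into water).
n₁ = n₂ / tan θ_B = 1.332 / tan 42.38° = 1.460.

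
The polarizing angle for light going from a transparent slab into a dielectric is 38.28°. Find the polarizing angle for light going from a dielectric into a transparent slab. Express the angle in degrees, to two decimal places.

θ_B' ≈ 51.72°

Reversing the direction swaps n₁ and n₂, so tan θ_B' = 1/tan θ_B and θ_B' = 90° − θ_B.
Hence θ_B' = 90° − 38.28° = 51.72°.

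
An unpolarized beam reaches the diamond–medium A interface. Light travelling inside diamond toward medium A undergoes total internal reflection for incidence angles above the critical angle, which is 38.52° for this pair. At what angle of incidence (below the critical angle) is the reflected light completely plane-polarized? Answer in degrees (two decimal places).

sin θ_c = n₂/n₁, so n₂/n₁ = sin 38.52° = 0.6228.
Brewster: tan θ_B = n₂/n₁ = 0.6228.
θ_B = arctan(0.6228) = 31.91°.

θ_B ≈ 31.91°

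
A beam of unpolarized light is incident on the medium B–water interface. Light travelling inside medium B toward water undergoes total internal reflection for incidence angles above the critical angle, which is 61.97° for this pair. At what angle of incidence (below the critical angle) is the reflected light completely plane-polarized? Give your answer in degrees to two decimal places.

θ_B ≈ 41.43°

At the critical angle sin θ_c = n₂/n₁, giving n₂/n₁ = sin 61.97° = 0.8827.
Then tan θ_B = n₂/n₁ = 0.8827, so θ_B = arctan 0.8827 = 41.43°.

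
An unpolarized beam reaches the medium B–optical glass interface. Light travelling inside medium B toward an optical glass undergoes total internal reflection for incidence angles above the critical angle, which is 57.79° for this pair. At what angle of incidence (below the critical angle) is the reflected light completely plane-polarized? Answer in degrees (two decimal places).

sin θ_c = n₂/n₁, so n₂/n₁ = sin 57.79° = 0.8461.
Brewster: tan θ_B = n₂/n₁ = 0.8461.
θ_B = arctan(0.8461) = 40.23°.

θ_B ≈ 40.23°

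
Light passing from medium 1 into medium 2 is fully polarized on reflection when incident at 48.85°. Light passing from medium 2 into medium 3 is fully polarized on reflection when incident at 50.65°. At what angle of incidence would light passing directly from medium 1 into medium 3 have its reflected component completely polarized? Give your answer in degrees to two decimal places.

θ_B ≈ 54.38°

Each Brewster angle gives a ratio: n₂/n₁ = tan 48.85° = 1.1443, n₃/n₂ = tan 50.65° = 1.2196.
So n₃/n₁ = (n₂/n₁)(n₃/n₂) = 1.1443 × 1.2196 = 1.3956.
θ_B(1→3) = arctan(1.3956) = 54.38°.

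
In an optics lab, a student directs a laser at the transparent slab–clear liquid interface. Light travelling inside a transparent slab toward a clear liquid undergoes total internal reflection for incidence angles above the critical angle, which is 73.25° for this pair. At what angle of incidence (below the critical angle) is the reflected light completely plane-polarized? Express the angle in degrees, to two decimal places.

sin θ_c = n₂/n₁, so n₂/n₁ = sin 73.25° = 0.9576.
Brewster: tan θ_B = n₂/n₁ = 0.9576.
θ_B = arctan(0.9576) = 43.76°.

θ_B ≈ 43.76°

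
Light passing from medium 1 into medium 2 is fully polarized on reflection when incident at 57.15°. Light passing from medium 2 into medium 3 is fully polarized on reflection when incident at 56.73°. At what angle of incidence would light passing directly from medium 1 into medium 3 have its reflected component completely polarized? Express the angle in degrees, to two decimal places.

n₂/n₁ = tan 57.15° = 1.5487 and n₃/n₂ = tan 56.73° = 1.5241.
n₃/n₁ = 2.3604. Then tan θ_B(1→3) = n₃/n₁, so θ_B(1→3) = arctan(2.3604) = 67.04°.

θ_B ≈ 67.04°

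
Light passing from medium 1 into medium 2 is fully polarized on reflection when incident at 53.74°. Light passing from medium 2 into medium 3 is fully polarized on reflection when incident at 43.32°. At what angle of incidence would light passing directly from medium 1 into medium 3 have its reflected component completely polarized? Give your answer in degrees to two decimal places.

θ_B ≈ 52.12°

tan θ_B(1→2) = n₂/n₁ = tan 53.74° = 1.3633.
tan θ_B(2→3) = n₃/n₂ = tan 43.32° = 0.9430.
Multiplying, n₃/n₁ = 1.3633 × 0.9430 = 1.2856, and θ_B(1→3) = arctan 1.2856 = 52.12°.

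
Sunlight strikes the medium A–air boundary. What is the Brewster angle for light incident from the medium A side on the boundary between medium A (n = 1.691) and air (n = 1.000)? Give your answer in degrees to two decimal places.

θ_B ≈ 30.60°

Brewster's condition: tan θ_B = n₂/n₁ = 1.000/1.691 = 0.5914.
θ_B = arctan(0.5914) = 30.60°.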